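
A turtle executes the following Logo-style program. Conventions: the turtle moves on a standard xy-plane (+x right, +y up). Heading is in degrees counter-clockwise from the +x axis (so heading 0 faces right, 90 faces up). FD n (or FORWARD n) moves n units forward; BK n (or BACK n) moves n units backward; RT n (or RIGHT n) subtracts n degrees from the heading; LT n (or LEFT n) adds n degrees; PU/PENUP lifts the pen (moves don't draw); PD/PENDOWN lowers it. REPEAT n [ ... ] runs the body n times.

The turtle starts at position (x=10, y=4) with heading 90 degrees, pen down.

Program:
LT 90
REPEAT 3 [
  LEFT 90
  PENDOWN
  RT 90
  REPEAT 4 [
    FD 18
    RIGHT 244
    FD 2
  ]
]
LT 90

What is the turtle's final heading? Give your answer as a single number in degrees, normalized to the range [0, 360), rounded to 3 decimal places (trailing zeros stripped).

Executing turtle program step by step:
Start: pos=(10,4), heading=90, pen down
LT 90: heading 90 -> 180
REPEAT 3 [
  -- iteration 1/3 --
  LT 90: heading 180 -> 270
  PD: pen down
  RT 90: heading 270 -> 180
  REPEAT 4 [
    -- iteration 1/4 --
    FD 18: (10,4) -> (-8,4) [heading=180, draw]
    RT 244: heading 180 -> 296
    FD 2: (-8,4) -> (-7.123,2.202) [heading=296, draw]
    -- iteration 2/4 --
    FD 18: (-7.123,2.202) -> (0.767,-13.976) [heading=296, draw]
    RT 244: heading 296 -> 52
    FD 2: (0.767,-13.976) -> (1.999,-12.4) [heading=52, draw]
    -- iteration 3/4 --
    FD 18: (1.999,-12.4) -> (13.081,1.784) [heading=52, draw]
    RT 244: heading 52 -> 168
    FD 2: (13.081,1.784) -> (11.124,2.2) [heading=168, draw]
    -- iteration 4/4 --
    FD 18: (11.124,2.2) -> (-6.482,5.943) [heading=168, draw]
    RT 244: heading 168 -> 284
    FD 2: (-6.482,5.943) -> (-5.998,4.002) [heading=284, draw]
  ]
  -- iteration 2/3 --
  LT 90: heading 284 -> 14
  PD: pen down
  RT 90: heading 14 -> 284
  REPEAT 4 [
    -- iteration 1/4 --
    FD 18: (-5.998,4.002) -> (-1.644,-13.463) [heading=284, draw]
    RT 244: heading 284 -> 40
    FD 2: (-1.644,-13.463) -> (-0.112,-12.178) [heading=40, draw]
    -- iteration 2/4 --
    FD 18: (-0.112,-12.178) -> (13.677,-0.608) [heading=40, draw]
    RT 244: heading 40 -> 156
    FD 2: (13.677,-0.608) -> (11.85,0.206) [heading=156, draw]
    -- iteration 3/4 --
    FD 18: (11.85,0.206) -> (-4.594,7.527) [heading=156, draw]
    RT 244: heading 156 -> 272
    FD 2: (-4.594,7.527) -> (-4.524,5.528) [heading=272, draw]
    -- iteration 4/4 --
    FD 18: (-4.524,5.528) -> (-3.896,-12.461) [heading=272, draw]
    RT 244: heading 272 -> 28
    FD 2: (-3.896,-12.461) -> (-2.13,-11.522) [heading=28, draw]
  ]
  -- iteration 3/3 --
  LT 90: heading 28 -> 118
  PD: pen down
  RT 90: heading 118 -> 28
  REPEAT 4 [
    -- iteration 1/4 --
    FD 18: (-2.13,-11.522) -> (13.763,-3.071) [heading=28, draw]
    RT 244: heading 28 -> 144
    FD 2: (13.763,-3.071) -> (12.145,-1.896) [heading=144, draw]
    -- iteration 2/4 --
    FD 18: (12.145,-1.896) -> (-2.417,8.684) [heading=144, draw]
    RT 244: heading 144 -> 260
    FD 2: (-2.417,8.684) -> (-2.765,6.715) [heading=260, draw]
    -- iteration 3/4 --
    FD 18: (-2.765,6.715) -> (-5.89,-11.012) [heading=260, draw]
    RT 244: heading 260 -> 16
    FD 2: (-5.89,-11.012) -> (-3.968,-10.46) [heading=16, draw]
    -- iteration 4/4 --
    FD 18: (-3.968,-10.46) -> (13.335,-5.499) [heading=16, draw]
    RT 244: heading 16 -> 132
    FD 2: (13.335,-5.499) -> (11.997,-4.013) [heading=132, draw]
  ]
]
LT 90: heading 132 -> 222
Final: pos=(11.997,-4.013), heading=222, 24 segment(s) drawn

Answer: 222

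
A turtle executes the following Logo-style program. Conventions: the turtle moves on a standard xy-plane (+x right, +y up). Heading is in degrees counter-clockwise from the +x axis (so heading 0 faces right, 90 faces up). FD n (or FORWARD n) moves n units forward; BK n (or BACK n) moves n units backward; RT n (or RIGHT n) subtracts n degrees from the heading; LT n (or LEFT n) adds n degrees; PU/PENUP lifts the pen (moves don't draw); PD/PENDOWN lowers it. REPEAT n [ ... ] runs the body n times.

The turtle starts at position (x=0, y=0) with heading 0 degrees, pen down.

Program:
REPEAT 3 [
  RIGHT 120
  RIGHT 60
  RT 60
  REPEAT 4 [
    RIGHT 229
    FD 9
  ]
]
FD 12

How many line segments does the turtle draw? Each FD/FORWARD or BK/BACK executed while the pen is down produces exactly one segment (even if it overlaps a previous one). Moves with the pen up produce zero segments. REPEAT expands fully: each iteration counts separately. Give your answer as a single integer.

Answer: 13

Derivation:
Executing turtle program step by step:
Start: pos=(0,0), heading=0, pen down
REPEAT 3 [
  -- iteration 1/3 --
  RT 120: heading 0 -> 240
  RT 60: heading 240 -> 180
  RT 60: heading 180 -> 120
  REPEAT 4 [
    -- iteration 1/4 --
    RT 229: heading 120 -> 251
    FD 9: (0,0) -> (-2.93,-8.51) [heading=251, draw]
    -- iteration 2/4 --
    RT 229: heading 251 -> 22
    FD 9: (-2.93,-8.51) -> (5.415,-5.138) [heading=22, draw]
    -- iteration 3/4 --
    RT 229: heading 22 -> 153
    FD 9: (5.415,-5.138) -> (-2.605,-1.052) [heading=153, draw]
    -- iteration 4/4 --
    RT 229: heading 153 -> 284
    FD 9: (-2.605,-1.052) -> (-0.427,-9.785) [heading=284, draw]
  ]
  -- iteration 2/3 --
  RT 120: heading 284 -> 164
  RT 60: heading 164 -> 104
  RT 60: heading 104 -> 44
  REPEAT 4 [
    -- iteration 1/4 --
    RT 229: heading 44 -> 175
    FD 9: (-0.427,-9.785) -> (-9.393,-9.001) [heading=175, draw]
    -- iteration 2/4 --
    RT 229: heading 175 -> 306
    FD 9: (-9.393,-9.001) -> (-4.103,-16.282) [heading=306, draw]
    -- iteration 3/4 --
    RT 229: heading 306 -> 77
    FD 9: (-4.103,-16.282) -> (-2.078,-7.512) [heading=77, draw]
    -- iteration 4/4 --
    RT 229: heading 77 -> 208
    FD 9: (-2.078,-7.512) -> (-10.025,-11.738) [heading=208, draw]
  ]
  -- iteration 3/3 --
  RT 120: heading 208 -> 88
  RT 60: heading 88 -> 28
  RT 60: heading 28 -> 328
  REPEAT 4 [
    -- iteration 1/4 --
    RT 229: heading 328 -> 99
    FD 9: (-10.025,-11.738) -> (-11.433,-2.848) [heading=99, draw]
    -- iteration 2/4 --
    RT 229: heading 99 -> 230
    FD 9: (-11.433,-2.848) -> (-17.218,-9.743) [heading=230, draw]
    -- iteration 3/4 --
    RT 229: heading 230 -> 1
    FD 9: (-17.218,-9.743) -> (-8.219,-9.586) [heading=1, draw]
    -- iteration 4/4 --
    RT 229: heading 1 -> 132
    FD 9: (-8.219,-9.586) -> (-14.241,-2.897) [heading=132, draw]
  ]
]
FD 12: (-14.241,-2.897) -> (-22.271,6.02) [heading=132, draw]
Final: pos=(-22.271,6.02), heading=132, 13 segment(s) drawn
Segments drawn: 13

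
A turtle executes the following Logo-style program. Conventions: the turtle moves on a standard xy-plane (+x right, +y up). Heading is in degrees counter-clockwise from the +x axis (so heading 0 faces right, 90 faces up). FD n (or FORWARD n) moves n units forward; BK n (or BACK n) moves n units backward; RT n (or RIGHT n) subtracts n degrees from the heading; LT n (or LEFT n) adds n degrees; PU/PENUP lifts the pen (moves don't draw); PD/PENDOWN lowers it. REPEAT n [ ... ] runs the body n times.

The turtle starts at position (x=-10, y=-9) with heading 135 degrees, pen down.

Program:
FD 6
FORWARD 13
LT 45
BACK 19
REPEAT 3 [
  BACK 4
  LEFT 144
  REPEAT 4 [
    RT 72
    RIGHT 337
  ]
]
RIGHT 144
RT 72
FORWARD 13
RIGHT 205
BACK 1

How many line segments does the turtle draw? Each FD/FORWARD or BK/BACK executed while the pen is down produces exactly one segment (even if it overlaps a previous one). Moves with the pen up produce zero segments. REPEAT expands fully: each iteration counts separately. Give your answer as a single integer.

Executing turtle program step by step:
Start: pos=(-10,-9), heading=135, pen down
FD 6: (-10,-9) -> (-14.243,-4.757) [heading=135, draw]
FD 13: (-14.243,-4.757) -> (-23.435,4.435) [heading=135, draw]
LT 45: heading 135 -> 180
BK 19: (-23.435,4.435) -> (-4.435,4.435) [heading=180, draw]
REPEAT 3 [
  -- iteration 1/3 --
  BK 4: (-4.435,4.435) -> (-0.435,4.435) [heading=180, draw]
  LT 144: heading 180 -> 324
  REPEAT 4 [
    -- iteration 1/4 --
    RT 72: heading 324 -> 252
    RT 337: heading 252 -> 275
    -- iteration 2/4 --
    RT 72: heading 275 -> 203
    RT 337: heading 203 -> 226
    -- iteration 3/4 --
    RT 72: heading 226 -> 154
    RT 337: heading 154 -> 177
    -- iteration 4/4 --
    RT 72: heading 177 -> 105
    RT 337: heading 105 -> 128
  ]
  -- iteration 2/3 --
  BK 4: (-0.435,4.435) -> (2.028,1.283) [heading=128, draw]
  LT 144: heading 128 -> 272
  REPEAT 4 [
    -- iteration 1/4 --
    RT 72: heading 272 -> 200
    RT 337: heading 200 -> 223
    -- iteration 2/4 --
    RT 72: heading 223 -> 151
    RT 337: heading 151 -> 174
    -- iteration 3/4 --
    RT 72: heading 174 -> 102
    RT 337: heading 102 -> 125
    -- iteration 4/4 --
    RT 72: heading 125 -> 53
    RT 337: heading 53 -> 76
  ]
  -- iteration 3/3 --
  BK 4: (2.028,1.283) -> (1.06,-2.598) [heading=76, draw]
  LT 144: heading 76 -> 220
  REPEAT 4 [
    -- iteration 1/4 --
    RT 72: heading 220 -> 148
    RT 337: heading 148 -> 171
    -- iteration 2/4 --
    RT 72: heading 171 -> 99
    RT 337: heading 99 -> 122
    -- iteration 3/4 --
    RT 72: heading 122 -> 50
    RT 337: heading 50 -> 73
    -- iteration 4/4 --
    RT 72: heading 73 -> 1
    RT 337: heading 1 -> 24
  ]
]
RT 144: heading 24 -> 240
RT 72: heading 240 -> 168
FD 13: (1.06,-2.598) -> (-11.656,0.105) [heading=168, draw]
RT 205: heading 168 -> 323
BK 1: (-11.656,0.105) -> (-12.455,0.706) [heading=323, draw]
Final: pos=(-12.455,0.706), heading=323, 8 segment(s) drawn
Segments drawn: 8

Answer: 8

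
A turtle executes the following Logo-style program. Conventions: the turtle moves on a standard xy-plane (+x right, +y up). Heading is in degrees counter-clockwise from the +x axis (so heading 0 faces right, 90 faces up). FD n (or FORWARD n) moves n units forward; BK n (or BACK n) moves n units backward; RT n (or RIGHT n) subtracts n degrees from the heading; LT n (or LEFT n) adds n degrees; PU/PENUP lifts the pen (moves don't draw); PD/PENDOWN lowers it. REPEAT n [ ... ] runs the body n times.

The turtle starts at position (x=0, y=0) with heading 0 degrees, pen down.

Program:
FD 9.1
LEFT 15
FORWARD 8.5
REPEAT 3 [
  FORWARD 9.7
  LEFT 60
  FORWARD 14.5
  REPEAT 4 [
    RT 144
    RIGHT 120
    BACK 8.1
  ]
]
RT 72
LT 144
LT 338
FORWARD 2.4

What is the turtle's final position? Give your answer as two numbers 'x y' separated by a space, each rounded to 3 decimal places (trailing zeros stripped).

Executing turtle program step by step:
Start: pos=(0,0), heading=0, pen down
FD 9.1: (0,0) -> (9.1,0) [heading=0, draw]
LT 15: heading 0 -> 15
FD 8.5: (9.1,0) -> (17.31,2.2) [heading=15, draw]
REPEAT 3 [
  -- iteration 1/3 --
  FD 9.7: (17.31,2.2) -> (26.68,4.711) [heading=15, draw]
  LT 60: heading 15 -> 75
  FD 14.5: (26.68,4.711) -> (30.433,18.716) [heading=75, draw]
  REPEAT 4 [
    -- iteration 1/4 --
    RT 144: heading 75 -> 291
    RT 120: heading 291 -> 171
    BK 8.1: (30.433,18.716) -> (38.433,17.449) [heading=171, draw]
    -- iteration 2/4 --
    RT 144: heading 171 -> 27
    RT 120: heading 27 -> 267
    BK 8.1: (38.433,17.449) -> (38.857,25.538) [heading=267, draw]
    -- iteration 3/4 --
    RT 144: heading 267 -> 123
    RT 120: heading 123 -> 3
    BK 8.1: (38.857,25.538) -> (30.768,25.114) [heading=3, draw]
    -- iteration 4/4 --
    RT 144: heading 3 -> 219
    RT 120: heading 219 -> 99
    BK 8.1: (30.768,25.114) -> (32.035,17.114) [heading=99, draw]
  ]
  -- iteration 2/3 --
  FD 9.7: (32.035,17.114) -> (30.518,26.695) [heading=99, draw]
  LT 60: heading 99 -> 159
  FD 14.5: (30.518,26.695) -> (16.981,31.891) [heading=159, draw]
  REPEAT 4 [
    -- iteration 1/4 --
    RT 144: heading 159 -> 15
    RT 120: heading 15 -> 255
    BK 8.1: (16.981,31.891) -> (19.077,39.715) [heading=255, draw]
    -- iteration 2/4 --
    RT 144: heading 255 -> 111
    RT 120: heading 111 -> 351
    BK 8.1: (19.077,39.715) -> (11.077,40.982) [heading=351, draw]
    -- iteration 3/4 --
    RT 144: heading 351 -> 207
    RT 120: heading 207 -> 87
    BK 8.1: (11.077,40.982) -> (10.653,32.893) [heading=87, draw]
    -- iteration 4/4 --
    RT 144: heading 87 -> 303
    RT 120: heading 303 -> 183
    BK 8.1: (10.653,32.893) -> (18.742,33.317) [heading=183, draw]
  ]
  -- iteration 3/3 --
  FD 9.7: (18.742,33.317) -> (9.055,32.809) [heading=183, draw]
  LT 60: heading 183 -> 243
  FD 14.5: (9.055,32.809) -> (2.472,19.89) [heading=243, draw]
  REPEAT 4 [
    -- iteration 1/4 --
    RT 144: heading 243 -> 99
    RT 120: heading 99 -> 339
    BK 8.1: (2.472,19.89) -> (-5.09,22.793) [heading=339, draw]
    -- iteration 2/4 --
    RT 144: heading 339 -> 195
    RT 120: heading 195 -> 75
    BK 8.1: (-5.09,22.793) -> (-7.186,14.969) [heading=75, draw]
    -- iteration 3/4 --
    RT 144: heading 75 -> 291
    RT 120: heading 291 -> 171
    BK 8.1: (-7.186,14.969) -> (0.814,13.701) [heading=171, draw]
    -- iteration 4/4 --
    RT 144: heading 171 -> 27
    RT 120: heading 27 -> 267
    BK 8.1: (0.814,13.701) -> (1.238,21.79) [heading=267, draw]
  ]
]
RT 72: heading 267 -> 195
LT 144: heading 195 -> 339
LT 338: heading 339 -> 317
FD 2.4: (1.238,21.79) -> (2.993,20.154) [heading=317, draw]
Final: pos=(2.993,20.154), heading=317, 21 segment(s) drawn

Answer: 2.993 20.154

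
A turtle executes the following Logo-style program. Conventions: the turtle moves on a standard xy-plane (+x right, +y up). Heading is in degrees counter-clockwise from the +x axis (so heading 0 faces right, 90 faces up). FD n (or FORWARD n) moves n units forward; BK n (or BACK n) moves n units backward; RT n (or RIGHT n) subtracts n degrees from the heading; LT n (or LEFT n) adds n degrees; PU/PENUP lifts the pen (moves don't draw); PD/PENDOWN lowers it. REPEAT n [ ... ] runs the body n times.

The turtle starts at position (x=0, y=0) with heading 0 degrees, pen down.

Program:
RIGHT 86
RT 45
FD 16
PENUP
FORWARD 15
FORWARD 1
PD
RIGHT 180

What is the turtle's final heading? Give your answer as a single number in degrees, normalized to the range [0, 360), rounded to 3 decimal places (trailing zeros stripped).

Answer: 49

Derivation:
Executing turtle program step by step:
Start: pos=(0,0), heading=0, pen down
RT 86: heading 0 -> 274
RT 45: heading 274 -> 229
FD 16: (0,0) -> (-10.497,-12.075) [heading=229, draw]
PU: pen up
FD 15: (-10.497,-12.075) -> (-20.338,-23.396) [heading=229, move]
FD 1: (-20.338,-23.396) -> (-20.994,-24.151) [heading=229, move]
PD: pen down
RT 180: heading 229 -> 49
Final: pos=(-20.994,-24.151), heading=49, 1 segment(s) drawn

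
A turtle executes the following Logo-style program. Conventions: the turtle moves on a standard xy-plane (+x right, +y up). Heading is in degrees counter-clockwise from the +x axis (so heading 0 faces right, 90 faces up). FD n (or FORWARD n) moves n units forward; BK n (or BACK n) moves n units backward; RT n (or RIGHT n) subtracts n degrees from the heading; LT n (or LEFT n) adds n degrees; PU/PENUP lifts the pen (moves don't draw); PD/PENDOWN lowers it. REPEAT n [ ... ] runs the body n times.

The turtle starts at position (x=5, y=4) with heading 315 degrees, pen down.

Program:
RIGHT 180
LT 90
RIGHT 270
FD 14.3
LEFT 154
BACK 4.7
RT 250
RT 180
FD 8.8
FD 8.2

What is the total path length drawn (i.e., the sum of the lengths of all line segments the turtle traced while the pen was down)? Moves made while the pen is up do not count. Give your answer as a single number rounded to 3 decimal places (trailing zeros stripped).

Executing turtle program step by step:
Start: pos=(5,4), heading=315, pen down
RT 180: heading 315 -> 135
LT 90: heading 135 -> 225
RT 270: heading 225 -> 315
FD 14.3: (5,4) -> (15.112,-6.112) [heading=315, draw]
LT 154: heading 315 -> 109
BK 4.7: (15.112,-6.112) -> (16.642,-10.556) [heading=109, draw]
RT 250: heading 109 -> 219
RT 180: heading 219 -> 39
FD 8.8: (16.642,-10.556) -> (23.481,-5.018) [heading=39, draw]
FD 8.2: (23.481,-5.018) -> (29.853,0.143) [heading=39, draw]
Final: pos=(29.853,0.143), heading=39, 4 segment(s) drawn

Segment lengths:
  seg 1: (5,4) -> (15.112,-6.112), length = 14.3
  seg 2: (15.112,-6.112) -> (16.642,-10.556), length = 4.7
  seg 3: (16.642,-10.556) -> (23.481,-5.018), length = 8.8
  seg 4: (23.481,-5.018) -> (29.853,0.143), length = 8.2
Total = 36

Answer: 36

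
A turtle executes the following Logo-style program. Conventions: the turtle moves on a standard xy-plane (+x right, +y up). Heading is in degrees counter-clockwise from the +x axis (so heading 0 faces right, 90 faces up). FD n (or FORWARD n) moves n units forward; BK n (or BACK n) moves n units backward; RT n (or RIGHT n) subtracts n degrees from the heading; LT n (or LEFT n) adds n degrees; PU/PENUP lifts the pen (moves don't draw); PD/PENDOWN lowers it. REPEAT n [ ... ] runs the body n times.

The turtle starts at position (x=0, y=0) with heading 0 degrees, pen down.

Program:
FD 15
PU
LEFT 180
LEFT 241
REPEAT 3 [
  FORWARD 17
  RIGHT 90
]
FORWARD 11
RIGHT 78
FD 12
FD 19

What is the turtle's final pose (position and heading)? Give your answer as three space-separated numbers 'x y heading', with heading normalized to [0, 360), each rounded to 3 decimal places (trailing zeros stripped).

Executing turtle program step by step:
Start: pos=(0,0), heading=0, pen down
FD 15: (0,0) -> (15,0) [heading=0, draw]
PU: pen up
LT 180: heading 0 -> 180
LT 241: heading 180 -> 61
REPEAT 3 [
  -- iteration 1/3 --
  FD 17: (15,0) -> (23.242,14.869) [heading=61, move]
  RT 90: heading 61 -> 331
  -- iteration 2/3 --
  FD 17: (23.242,14.869) -> (38.11,6.627) [heading=331, move]
  RT 90: heading 331 -> 241
  -- iteration 3/3 --
  FD 17: (38.11,6.627) -> (29.869,-8.242) [heading=241, move]
  RT 90: heading 241 -> 151
]
FD 11: (29.869,-8.242) -> (20.248,-2.909) [heading=151, move]
RT 78: heading 151 -> 73
FD 12: (20.248,-2.909) -> (23.756,8.567) [heading=73, move]
FD 19: (23.756,8.567) -> (29.311,26.737) [heading=73, move]
Final: pos=(29.311,26.737), heading=73, 1 segment(s) drawn

Answer: 29.311 26.737 73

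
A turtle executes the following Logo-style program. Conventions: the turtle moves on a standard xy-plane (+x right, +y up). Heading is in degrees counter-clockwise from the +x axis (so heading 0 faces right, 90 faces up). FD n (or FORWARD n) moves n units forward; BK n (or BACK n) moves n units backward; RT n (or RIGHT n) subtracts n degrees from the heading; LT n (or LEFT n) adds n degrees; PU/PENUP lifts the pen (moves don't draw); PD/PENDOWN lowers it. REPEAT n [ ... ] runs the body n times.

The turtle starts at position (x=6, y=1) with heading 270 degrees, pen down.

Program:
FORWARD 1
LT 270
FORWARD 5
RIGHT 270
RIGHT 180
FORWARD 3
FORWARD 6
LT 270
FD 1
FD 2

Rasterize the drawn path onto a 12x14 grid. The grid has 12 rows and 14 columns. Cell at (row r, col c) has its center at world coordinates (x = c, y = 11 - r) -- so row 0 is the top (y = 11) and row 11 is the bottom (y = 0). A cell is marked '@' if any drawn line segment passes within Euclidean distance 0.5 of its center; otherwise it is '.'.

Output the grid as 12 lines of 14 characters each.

Answer: ..............
..............
.@@@@.........
.@............
.@............
.@............
.@............
.@............
.@............
.@............
.@....@.......
.@@@@@@.......

Derivation:
Segment 0: (6,1) -> (6,0)
Segment 1: (6,0) -> (1,0)
Segment 2: (1,0) -> (1,3)
Segment 3: (1,3) -> (1,9)
Segment 4: (1,9) -> (2,9)
Segment 5: (2,9) -> (4,9)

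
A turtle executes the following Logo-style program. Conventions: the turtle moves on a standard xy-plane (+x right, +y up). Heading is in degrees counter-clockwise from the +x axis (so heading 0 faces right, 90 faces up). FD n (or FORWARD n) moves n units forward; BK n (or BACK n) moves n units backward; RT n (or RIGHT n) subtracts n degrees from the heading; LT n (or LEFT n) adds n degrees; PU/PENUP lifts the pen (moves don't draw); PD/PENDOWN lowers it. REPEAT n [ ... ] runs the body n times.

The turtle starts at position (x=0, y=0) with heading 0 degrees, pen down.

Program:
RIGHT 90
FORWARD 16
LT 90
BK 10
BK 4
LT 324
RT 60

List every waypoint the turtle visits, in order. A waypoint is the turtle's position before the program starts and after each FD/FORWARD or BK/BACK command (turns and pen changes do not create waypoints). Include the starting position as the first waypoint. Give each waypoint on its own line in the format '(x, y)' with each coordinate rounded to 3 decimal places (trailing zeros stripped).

Answer: (0, 0)
(0, -16)
(-10, -16)
(-14, -16)

Derivation:
Executing turtle program step by step:
Start: pos=(0,0), heading=0, pen down
RT 90: heading 0 -> 270
FD 16: (0,0) -> (0,-16) [heading=270, draw]
LT 90: heading 270 -> 0
BK 10: (0,-16) -> (-10,-16) [heading=0, draw]
BK 4: (-10,-16) -> (-14,-16) [heading=0, draw]
LT 324: heading 0 -> 324
RT 60: heading 324 -> 264
Final: pos=(-14,-16), heading=264, 3 segment(s) drawn
Waypoints (4 total):
(0, 0)
(0, -16)
(-10, -16)
(-14, -16)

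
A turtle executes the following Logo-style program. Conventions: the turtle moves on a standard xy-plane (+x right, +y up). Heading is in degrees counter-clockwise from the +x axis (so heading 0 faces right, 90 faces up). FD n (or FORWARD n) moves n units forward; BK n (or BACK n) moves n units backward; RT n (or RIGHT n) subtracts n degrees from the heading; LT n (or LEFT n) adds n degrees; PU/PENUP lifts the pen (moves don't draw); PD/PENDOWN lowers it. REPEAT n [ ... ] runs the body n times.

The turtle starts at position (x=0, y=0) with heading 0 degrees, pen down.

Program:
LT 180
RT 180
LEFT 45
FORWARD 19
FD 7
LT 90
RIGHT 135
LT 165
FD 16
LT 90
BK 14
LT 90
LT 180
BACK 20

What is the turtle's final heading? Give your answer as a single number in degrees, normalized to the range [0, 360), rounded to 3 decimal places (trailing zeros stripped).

Executing turtle program step by step:
Start: pos=(0,0), heading=0, pen down
LT 180: heading 0 -> 180
RT 180: heading 180 -> 0
LT 45: heading 0 -> 45
FD 19: (0,0) -> (13.435,13.435) [heading=45, draw]
FD 7: (13.435,13.435) -> (18.385,18.385) [heading=45, draw]
LT 90: heading 45 -> 135
RT 135: heading 135 -> 0
LT 165: heading 0 -> 165
FD 16: (18.385,18.385) -> (2.93,22.526) [heading=165, draw]
LT 90: heading 165 -> 255
BK 14: (2.93,22.526) -> (6.553,36.049) [heading=255, draw]
LT 90: heading 255 -> 345
LT 180: heading 345 -> 165
BK 20: (6.553,36.049) -> (25.872,30.872) [heading=165, draw]
Final: pos=(25.872,30.872), heading=165, 5 segment(s) drawn

Answer: 165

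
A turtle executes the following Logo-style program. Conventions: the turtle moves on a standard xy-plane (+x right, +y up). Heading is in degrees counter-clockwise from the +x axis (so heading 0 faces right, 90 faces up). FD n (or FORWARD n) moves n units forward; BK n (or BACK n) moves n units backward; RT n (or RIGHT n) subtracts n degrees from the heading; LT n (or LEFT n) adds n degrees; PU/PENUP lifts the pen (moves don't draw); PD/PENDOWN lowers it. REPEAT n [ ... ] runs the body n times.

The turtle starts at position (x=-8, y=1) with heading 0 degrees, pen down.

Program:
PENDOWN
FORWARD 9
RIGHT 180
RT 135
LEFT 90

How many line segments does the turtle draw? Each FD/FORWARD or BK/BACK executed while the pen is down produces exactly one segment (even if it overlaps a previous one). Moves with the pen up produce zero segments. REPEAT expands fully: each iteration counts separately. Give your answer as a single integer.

Answer: 1

Derivation:
Executing turtle program step by step:
Start: pos=(-8,1), heading=0, pen down
PD: pen down
FD 9: (-8,1) -> (1,1) [heading=0, draw]
RT 180: heading 0 -> 180
RT 135: heading 180 -> 45
LT 90: heading 45 -> 135
Final: pos=(1,1), heading=135, 1 segment(s) drawn
Segments drawn: 1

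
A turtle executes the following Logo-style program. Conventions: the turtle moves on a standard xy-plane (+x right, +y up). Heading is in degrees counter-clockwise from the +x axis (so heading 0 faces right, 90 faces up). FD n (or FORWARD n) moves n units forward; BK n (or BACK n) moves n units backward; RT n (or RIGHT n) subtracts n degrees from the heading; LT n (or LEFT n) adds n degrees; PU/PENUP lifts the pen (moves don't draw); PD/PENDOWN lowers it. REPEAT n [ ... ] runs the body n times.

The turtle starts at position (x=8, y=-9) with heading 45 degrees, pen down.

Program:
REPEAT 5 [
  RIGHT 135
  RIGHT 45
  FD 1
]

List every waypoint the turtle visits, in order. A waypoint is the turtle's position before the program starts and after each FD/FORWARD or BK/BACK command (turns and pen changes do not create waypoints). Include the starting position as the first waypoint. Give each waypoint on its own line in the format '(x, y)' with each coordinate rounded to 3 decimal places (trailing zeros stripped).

Executing turtle program step by step:
Start: pos=(8,-9), heading=45, pen down
REPEAT 5 [
  -- iteration 1/5 --
  RT 135: heading 45 -> 270
  RT 45: heading 270 -> 225
  FD 1: (8,-9) -> (7.293,-9.707) [heading=225, draw]
  -- iteration 2/5 --
  RT 135: heading 225 -> 90
  RT 45: heading 90 -> 45
  FD 1: (7.293,-9.707) -> (8,-9) [heading=45, draw]
  -- iteration 3/5 --
  RT 135: heading 45 -> 270
  RT 45: heading 270 -> 225
  FD 1: (8,-9) -> (7.293,-9.707) [heading=225, draw]
  -- iteration 4/5 --
  RT 135: heading 225 -> 90
  RT 45: heading 90 -> 45
  FD 1: (7.293,-9.707) -> (8,-9) [heading=45, draw]
  -- iteration 5/5 --
  RT 135: heading 45 -> 270
  RT 45: heading 270 -> 225
  FD 1: (8,-9) -> (7.293,-9.707) [heading=225, draw]
]
Final: pos=(7.293,-9.707), heading=225, 5 segment(s) drawn
Waypoints (6 total):
(8, -9)
(7.293, -9.707)
(8, -9)
(7.293, -9.707)
(8, -9)
(7.293, -9.707)

Answer: (8, -9)
(7.293, -9.707)
(8, -9)
(7.293, -9.707)
(8, -9)
(7.293, -9.707)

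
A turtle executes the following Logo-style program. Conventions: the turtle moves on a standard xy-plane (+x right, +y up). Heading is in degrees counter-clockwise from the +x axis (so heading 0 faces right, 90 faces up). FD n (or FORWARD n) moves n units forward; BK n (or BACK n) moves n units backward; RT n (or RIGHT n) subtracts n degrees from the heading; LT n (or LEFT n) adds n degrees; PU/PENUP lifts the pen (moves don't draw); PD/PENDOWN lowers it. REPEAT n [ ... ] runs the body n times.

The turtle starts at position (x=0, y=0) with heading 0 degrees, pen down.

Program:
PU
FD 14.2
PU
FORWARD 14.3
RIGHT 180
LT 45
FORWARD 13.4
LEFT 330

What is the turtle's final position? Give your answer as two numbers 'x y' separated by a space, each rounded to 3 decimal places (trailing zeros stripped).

Executing turtle program step by step:
Start: pos=(0,0), heading=0, pen down
PU: pen up
FD 14.2: (0,0) -> (14.2,0) [heading=0, move]
PU: pen up
FD 14.3: (14.2,0) -> (28.5,0) [heading=0, move]
RT 180: heading 0 -> 180
LT 45: heading 180 -> 225
FD 13.4: (28.5,0) -> (19.025,-9.475) [heading=225, move]
LT 330: heading 225 -> 195
Final: pos=(19.025,-9.475), heading=195, 0 segment(s) drawn

Answer: 19.025 -9.475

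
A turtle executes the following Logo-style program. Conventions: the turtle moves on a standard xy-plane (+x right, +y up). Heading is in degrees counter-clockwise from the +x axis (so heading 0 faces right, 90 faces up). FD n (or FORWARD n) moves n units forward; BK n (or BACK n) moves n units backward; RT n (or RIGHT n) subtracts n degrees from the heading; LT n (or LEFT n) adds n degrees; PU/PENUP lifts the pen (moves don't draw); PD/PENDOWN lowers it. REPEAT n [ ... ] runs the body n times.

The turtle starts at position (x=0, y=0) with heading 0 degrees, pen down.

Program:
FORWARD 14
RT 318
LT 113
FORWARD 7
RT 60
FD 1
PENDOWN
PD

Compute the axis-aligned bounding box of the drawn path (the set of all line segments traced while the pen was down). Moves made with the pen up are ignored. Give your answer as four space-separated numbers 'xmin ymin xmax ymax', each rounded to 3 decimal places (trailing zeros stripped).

Executing turtle program step by step:
Start: pos=(0,0), heading=0, pen down
FD 14: (0,0) -> (14,0) [heading=0, draw]
RT 318: heading 0 -> 42
LT 113: heading 42 -> 155
FD 7: (14,0) -> (7.656,2.958) [heading=155, draw]
RT 60: heading 155 -> 95
FD 1: (7.656,2.958) -> (7.569,3.955) [heading=95, draw]
PD: pen down
PD: pen down
Final: pos=(7.569,3.955), heading=95, 3 segment(s) drawn

Segment endpoints: x in {0, 7.569, 7.656, 14}, y in {0, 2.958, 3.955}
xmin=0, ymin=0, xmax=14, ymax=3.955

Answer: 0 0 14 3.955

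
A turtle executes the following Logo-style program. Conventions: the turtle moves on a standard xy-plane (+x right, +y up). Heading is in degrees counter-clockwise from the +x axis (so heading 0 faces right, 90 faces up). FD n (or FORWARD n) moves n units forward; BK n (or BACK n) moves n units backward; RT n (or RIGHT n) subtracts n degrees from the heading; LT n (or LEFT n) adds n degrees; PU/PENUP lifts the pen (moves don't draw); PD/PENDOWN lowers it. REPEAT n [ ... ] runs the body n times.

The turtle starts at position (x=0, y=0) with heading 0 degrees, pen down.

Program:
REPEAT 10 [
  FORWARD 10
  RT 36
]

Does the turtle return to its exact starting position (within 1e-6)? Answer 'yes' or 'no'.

Executing turtle program step by step:
Start: pos=(0,0), heading=0, pen down
REPEAT 10 [
  -- iteration 1/10 --
  FD 10: (0,0) -> (10,0) [heading=0, draw]
  RT 36: heading 0 -> 324
  -- iteration 2/10 --
  FD 10: (10,0) -> (18.09,-5.878) [heading=324, draw]
  RT 36: heading 324 -> 288
  -- iteration 3/10 --
  FD 10: (18.09,-5.878) -> (21.18,-15.388) [heading=288, draw]
  RT 36: heading 288 -> 252
  -- iteration 4/10 --
  FD 10: (21.18,-15.388) -> (18.09,-24.899) [heading=252, draw]
  RT 36: heading 252 -> 216
  -- iteration 5/10 --
  FD 10: (18.09,-24.899) -> (10,-30.777) [heading=216, draw]
  RT 36: heading 216 -> 180
  -- iteration 6/10 --
  FD 10: (10,-30.777) -> (0,-30.777) [heading=180, draw]
  RT 36: heading 180 -> 144
  -- iteration 7/10 --
  FD 10: (0,-30.777) -> (-8.09,-24.899) [heading=144, draw]
  RT 36: heading 144 -> 108
  -- iteration 8/10 --
  FD 10: (-8.09,-24.899) -> (-11.18,-15.388) [heading=108, draw]
  RT 36: heading 108 -> 72
  -- iteration 9/10 --
  FD 10: (-11.18,-15.388) -> (-8.09,-5.878) [heading=72, draw]
  RT 36: heading 72 -> 36
  -- iteration 10/10 --
  FD 10: (-8.09,-5.878) -> (0,0) [heading=36, draw]
  RT 36: heading 36 -> 0
]
Final: pos=(0,0), heading=0, 10 segment(s) drawn

Start position: (0, 0)
Final position: (0, 0)
Distance = 0; < 1e-6 -> CLOSED

Answer: yes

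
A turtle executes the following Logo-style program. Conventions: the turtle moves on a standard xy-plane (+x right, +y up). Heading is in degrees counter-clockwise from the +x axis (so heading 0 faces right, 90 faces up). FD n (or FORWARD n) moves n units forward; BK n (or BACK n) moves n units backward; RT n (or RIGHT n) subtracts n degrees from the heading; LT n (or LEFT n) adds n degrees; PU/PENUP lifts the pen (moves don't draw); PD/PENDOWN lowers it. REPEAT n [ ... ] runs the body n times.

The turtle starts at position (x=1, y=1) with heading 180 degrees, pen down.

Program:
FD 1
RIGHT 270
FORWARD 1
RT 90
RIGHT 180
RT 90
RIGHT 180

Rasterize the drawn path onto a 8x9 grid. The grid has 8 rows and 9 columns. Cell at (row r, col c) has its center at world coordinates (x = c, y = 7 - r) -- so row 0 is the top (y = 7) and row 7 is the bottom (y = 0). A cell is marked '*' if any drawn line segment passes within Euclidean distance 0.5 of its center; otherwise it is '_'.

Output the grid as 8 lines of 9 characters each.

Answer: _________
_________
_________
_________
_________
_________
**_______
*________

Derivation:
Segment 0: (1,1) -> (0,1)
Segment 1: (0,1) -> (0,0)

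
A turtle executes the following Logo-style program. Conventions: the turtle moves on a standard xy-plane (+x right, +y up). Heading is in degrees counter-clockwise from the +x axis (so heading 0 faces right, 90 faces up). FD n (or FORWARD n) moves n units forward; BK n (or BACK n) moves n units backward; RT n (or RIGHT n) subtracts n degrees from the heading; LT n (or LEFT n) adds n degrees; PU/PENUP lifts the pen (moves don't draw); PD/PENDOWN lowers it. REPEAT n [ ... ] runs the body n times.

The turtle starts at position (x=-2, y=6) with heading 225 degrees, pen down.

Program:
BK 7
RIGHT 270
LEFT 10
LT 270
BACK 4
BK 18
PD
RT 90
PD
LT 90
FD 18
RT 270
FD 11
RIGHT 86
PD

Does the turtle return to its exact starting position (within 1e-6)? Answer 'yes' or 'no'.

Executing turtle program step by step:
Start: pos=(-2,6), heading=225, pen down
BK 7: (-2,6) -> (2.95,10.95) [heading=225, draw]
RT 270: heading 225 -> 315
LT 10: heading 315 -> 325
LT 270: heading 325 -> 235
BK 4: (2.95,10.95) -> (5.244,14.226) [heading=235, draw]
BK 18: (5.244,14.226) -> (15.568,28.971) [heading=235, draw]
PD: pen down
RT 90: heading 235 -> 145
PD: pen down
LT 90: heading 145 -> 235
FD 18: (15.568,28.971) -> (5.244,14.226) [heading=235, draw]
RT 270: heading 235 -> 325
FD 11: (5.244,14.226) -> (14.255,7.917) [heading=325, draw]
RT 86: heading 325 -> 239
PD: pen down
Final: pos=(14.255,7.917), heading=239, 5 segment(s) drawn

Start position: (-2, 6)
Final position: (14.255, 7.917)
Distance = 16.367; >= 1e-6 -> NOT closed

Answer: no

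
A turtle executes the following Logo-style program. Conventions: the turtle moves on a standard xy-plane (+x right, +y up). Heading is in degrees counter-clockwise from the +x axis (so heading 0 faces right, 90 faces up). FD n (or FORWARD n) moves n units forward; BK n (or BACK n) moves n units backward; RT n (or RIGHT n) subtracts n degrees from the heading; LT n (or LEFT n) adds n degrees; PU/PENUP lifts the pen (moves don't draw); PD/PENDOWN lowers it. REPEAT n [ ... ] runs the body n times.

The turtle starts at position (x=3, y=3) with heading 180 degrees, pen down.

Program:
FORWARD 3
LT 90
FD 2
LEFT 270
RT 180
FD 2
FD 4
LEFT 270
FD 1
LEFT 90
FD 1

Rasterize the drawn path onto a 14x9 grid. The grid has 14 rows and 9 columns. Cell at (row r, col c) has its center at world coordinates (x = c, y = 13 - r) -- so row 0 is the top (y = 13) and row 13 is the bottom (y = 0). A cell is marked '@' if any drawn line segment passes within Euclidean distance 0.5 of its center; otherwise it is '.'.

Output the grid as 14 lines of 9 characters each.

Answer: .........
.........
.........
.........
.........
.........
.........
.........
.........
.........
@@@@.....
@........
@@@@@@@..
......@@.

Derivation:
Segment 0: (3,3) -> (0,3)
Segment 1: (0,3) -> (-0,1)
Segment 2: (-0,1) -> (2,1)
Segment 3: (2,1) -> (6,1)
Segment 4: (6,1) -> (6,-0)
Segment 5: (6,-0) -> (7,-0)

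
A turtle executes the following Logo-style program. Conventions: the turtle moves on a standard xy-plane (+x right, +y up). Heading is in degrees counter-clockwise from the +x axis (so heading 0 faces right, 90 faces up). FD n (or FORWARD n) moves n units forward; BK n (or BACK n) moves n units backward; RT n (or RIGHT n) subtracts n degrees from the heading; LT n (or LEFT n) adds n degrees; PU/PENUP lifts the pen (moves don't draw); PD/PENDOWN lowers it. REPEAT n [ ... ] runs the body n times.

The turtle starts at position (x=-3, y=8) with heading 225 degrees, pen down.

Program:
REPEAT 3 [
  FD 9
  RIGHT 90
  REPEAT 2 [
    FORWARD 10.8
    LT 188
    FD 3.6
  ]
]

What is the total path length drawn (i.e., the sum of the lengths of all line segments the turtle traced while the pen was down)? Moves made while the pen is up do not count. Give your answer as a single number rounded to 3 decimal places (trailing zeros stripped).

Answer: 113.4

Derivation:
Executing turtle program step by step:
Start: pos=(-3,8), heading=225, pen down
REPEAT 3 [
  -- iteration 1/3 --
  FD 9: (-3,8) -> (-9.364,1.636) [heading=225, draw]
  RT 90: heading 225 -> 135
  REPEAT 2 [
    -- iteration 1/2 --
    FD 10.8: (-9.364,1.636) -> (-17.001,9.273) [heading=135, draw]
    LT 188: heading 135 -> 323
    FD 3.6: (-17.001,9.273) -> (-14.126,7.106) [heading=323, draw]
    -- iteration 2/2 --
    FD 10.8: (-14.126,7.106) -> (-5.5,0.607) [heading=323, draw]
    LT 188: heading 323 -> 151
    FD 3.6: (-5.5,0.607) -> (-8.649,2.352) [heading=151, draw]
  ]
  -- iteration 2/3 --
  FD 9: (-8.649,2.352) -> (-16.521,6.715) [heading=151, draw]
  RT 90: heading 151 -> 61
  REPEAT 2 [
    -- iteration 1/2 --
    FD 10.8: (-16.521,6.715) -> (-11.285,16.161) [heading=61, draw]
    LT 188: heading 61 -> 249
    FD 3.6: (-11.285,16.161) -> (-12.575,12.8) [heading=249, draw]
    -- iteration 2/2 --
    FD 10.8: (-12.575,12.8) -> (-16.445,2.718) [heading=249, draw]
    LT 188: heading 249 -> 77
    FD 3.6: (-16.445,2.718) -> (-15.635,6.225) [heading=77, draw]
  ]
  -- iteration 3/3 --
  FD 9: (-15.635,6.225) -> (-13.611,14.995) [heading=77, draw]
  RT 90: heading 77 -> 347
  REPEAT 2 [
    -- iteration 1/2 --
    FD 10.8: (-13.611,14.995) -> (-3.088,12.565) [heading=347, draw]
    LT 188: heading 347 -> 175
    FD 3.6: (-3.088,12.565) -> (-6.674,12.879) [heading=175, draw]
    -- iteration 2/2 --
    FD 10.8: (-6.674,12.879) -> (-17.433,13.82) [heading=175, draw]
    LT 188: heading 175 -> 3
    FD 3.6: (-17.433,13.82) -> (-13.838,14.009) [heading=3, draw]
  ]
]
Final: pos=(-13.838,14.009), heading=3, 15 segment(s) drawn

Segment lengths:
  seg 1: (-3,8) -> (-9.364,1.636), length = 9
  seg 2: (-9.364,1.636) -> (-17.001,9.273), length = 10.8
  seg 3: (-17.001,9.273) -> (-14.126,7.106), length = 3.6
  seg 4: (-14.126,7.106) -> (-5.5,0.607), length = 10.8
  seg 5: (-5.5,0.607) -> (-8.649,2.352), length = 3.6
  seg 6: (-8.649,2.352) -> (-16.521,6.715), length = 9
  seg 7: (-16.521,6.715) -> (-11.285,16.161), length = 10.8
  seg 8: (-11.285,16.161) -> (-12.575,12.8), length = 3.6
  seg 9: (-12.575,12.8) -> (-16.445,2.718), length = 10.8
  seg 10: (-16.445,2.718) -> (-15.635,6.225), length = 3.6
  seg 11: (-15.635,6.225) -> (-13.611,14.995), length = 9
  seg 12: (-13.611,14.995) -> (-3.088,12.565), length = 10.8
  seg 13: (-3.088,12.565) -> (-6.674,12.879), length = 3.6
  seg 14: (-6.674,12.879) -> (-17.433,13.82), length = 10.8
  seg 15: (-17.433,13.82) -> (-13.838,14.009), length = 3.6
Total = 113.4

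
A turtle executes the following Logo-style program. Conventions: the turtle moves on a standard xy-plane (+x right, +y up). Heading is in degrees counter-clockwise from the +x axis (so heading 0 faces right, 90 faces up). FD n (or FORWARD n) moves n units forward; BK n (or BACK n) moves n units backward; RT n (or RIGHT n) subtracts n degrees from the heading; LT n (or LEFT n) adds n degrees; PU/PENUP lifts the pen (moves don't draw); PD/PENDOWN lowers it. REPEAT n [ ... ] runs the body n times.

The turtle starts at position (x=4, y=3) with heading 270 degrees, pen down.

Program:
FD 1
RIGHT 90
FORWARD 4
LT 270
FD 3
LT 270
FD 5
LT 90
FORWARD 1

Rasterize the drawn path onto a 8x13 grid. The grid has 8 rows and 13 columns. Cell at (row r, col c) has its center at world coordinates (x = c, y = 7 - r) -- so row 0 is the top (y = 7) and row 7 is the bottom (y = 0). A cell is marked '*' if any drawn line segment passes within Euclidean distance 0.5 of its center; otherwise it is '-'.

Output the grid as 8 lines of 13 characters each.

Answer: -------------
-----*-------
******-------
*------------
*---*--------
*****--------
-------------
-------------

Derivation:
Segment 0: (4,3) -> (4,2)
Segment 1: (4,2) -> (0,2)
Segment 2: (0,2) -> (0,5)
Segment 3: (0,5) -> (5,5)
Segment 4: (5,5) -> (5,6)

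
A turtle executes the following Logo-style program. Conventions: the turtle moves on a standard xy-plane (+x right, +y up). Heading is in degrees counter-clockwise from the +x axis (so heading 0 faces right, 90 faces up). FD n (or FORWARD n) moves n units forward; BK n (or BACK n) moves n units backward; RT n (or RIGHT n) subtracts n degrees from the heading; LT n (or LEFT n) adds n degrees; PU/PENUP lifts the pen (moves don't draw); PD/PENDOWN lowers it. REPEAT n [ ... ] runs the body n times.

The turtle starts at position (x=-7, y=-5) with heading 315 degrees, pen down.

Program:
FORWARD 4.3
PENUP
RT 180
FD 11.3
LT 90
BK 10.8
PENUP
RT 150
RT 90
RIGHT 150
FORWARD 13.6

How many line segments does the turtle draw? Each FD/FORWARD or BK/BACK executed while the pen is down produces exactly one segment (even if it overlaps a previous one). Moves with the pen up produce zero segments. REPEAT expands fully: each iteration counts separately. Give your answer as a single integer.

Executing turtle program step by step:
Start: pos=(-7,-5), heading=315, pen down
FD 4.3: (-7,-5) -> (-3.959,-8.041) [heading=315, draw]
PU: pen up
RT 180: heading 315 -> 135
FD 11.3: (-3.959,-8.041) -> (-11.95,-0.05) [heading=135, move]
LT 90: heading 135 -> 225
BK 10.8: (-11.95,-0.05) -> (-4.313,7.587) [heading=225, move]
PU: pen up
RT 150: heading 225 -> 75
RT 90: heading 75 -> 345
RT 150: heading 345 -> 195
FD 13.6: (-4.313,7.587) -> (-17.45,4.067) [heading=195, move]
Final: pos=(-17.45,4.067), heading=195, 1 segment(s) drawn
Segments drawn: 1

Answer: 1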